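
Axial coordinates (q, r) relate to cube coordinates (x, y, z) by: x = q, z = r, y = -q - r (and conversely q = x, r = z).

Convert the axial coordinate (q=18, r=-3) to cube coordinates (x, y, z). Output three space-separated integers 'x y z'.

x = q = 18
z = r = -3
y = -x - z = -(18) - (-3) = -15

Answer: 18 -15 -3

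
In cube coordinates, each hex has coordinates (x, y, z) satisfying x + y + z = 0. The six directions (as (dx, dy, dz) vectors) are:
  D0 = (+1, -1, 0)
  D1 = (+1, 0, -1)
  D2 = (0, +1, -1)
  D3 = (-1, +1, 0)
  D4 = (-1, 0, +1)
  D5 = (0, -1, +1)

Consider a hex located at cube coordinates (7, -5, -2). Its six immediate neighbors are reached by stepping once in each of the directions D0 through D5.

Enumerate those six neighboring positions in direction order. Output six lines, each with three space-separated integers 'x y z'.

Center: (7, -5, -2). Add each direction:
  D0: (7, -5, -2) + (1, -1, 0) = (8, -6, -2)
  D1: (7, -5, -2) + (1, 0, -1) = (8, -5, -3)
  D2: (7, -5, -2) + (0, 1, -1) = (7, -4, -3)
  D3: (7, -5, -2) + (-1, 1, 0) = (6, -4, -2)
  D4: (7, -5, -2) + (-1, 0, 1) = (6, -5, -1)
  D5: (7, -5, -2) + (0, -1, 1) = (7, -6, -1)

Answer: 8 -6 -2
8 -5 -3
7 -4 -3
6 -4 -2
6 -5 -1
7 -6 -1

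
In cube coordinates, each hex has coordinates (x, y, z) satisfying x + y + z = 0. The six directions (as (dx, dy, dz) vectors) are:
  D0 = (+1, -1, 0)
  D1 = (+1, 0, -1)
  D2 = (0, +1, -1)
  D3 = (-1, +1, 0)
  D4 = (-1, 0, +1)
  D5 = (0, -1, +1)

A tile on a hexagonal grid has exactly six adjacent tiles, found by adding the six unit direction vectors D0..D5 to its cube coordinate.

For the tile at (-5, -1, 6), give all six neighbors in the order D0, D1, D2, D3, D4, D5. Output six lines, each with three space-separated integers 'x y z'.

Answer: -4 -2 6
-4 -1 5
-5 0 5
-6 0 6
-6 -1 7
-5 -2 7

Derivation:
Center: (-5, -1, 6). Add each direction:
  D0: (-5, -1, 6) + (1, -1, 0) = (-4, -2, 6)
  D1: (-5, -1, 6) + (1, 0, -1) = (-4, -1, 5)
  D2: (-5, -1, 6) + (0, 1, -1) = (-5, 0, 5)
  D3: (-5, -1, 6) + (-1, 1, 0) = (-6, 0, 6)
  D4: (-5, -1, 6) + (-1, 0, 1) = (-6, -1, 7)
  D5: (-5, -1, 6) + (0, -1, 1) = (-5, -2, 7)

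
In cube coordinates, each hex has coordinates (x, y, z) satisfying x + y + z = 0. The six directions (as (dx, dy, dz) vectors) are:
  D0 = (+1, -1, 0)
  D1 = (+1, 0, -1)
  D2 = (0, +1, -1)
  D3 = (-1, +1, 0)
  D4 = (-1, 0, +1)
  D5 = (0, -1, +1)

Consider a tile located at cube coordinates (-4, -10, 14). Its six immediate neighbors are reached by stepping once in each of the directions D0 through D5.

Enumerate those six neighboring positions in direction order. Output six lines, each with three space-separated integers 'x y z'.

Center: (-4, -10, 14). Add each direction:
  D0: (-4, -10, 14) + (1, -1, 0) = (-3, -11, 14)
  D1: (-4, -10, 14) + (1, 0, -1) = (-3, -10, 13)
  D2: (-4, -10, 14) + (0, 1, -1) = (-4, -9, 13)
  D3: (-4, -10, 14) + (-1, 1, 0) = (-5, -9, 14)
  D4: (-4, -10, 14) + (-1, 0, 1) = (-5, -10, 15)
  D5: (-4, -10, 14) + (0, -1, 1) = (-4, -11, 15)

Answer: -3 -11 14
-3 -10 13
-4 -9 13
-5 -9 14
-5 -10 15
-4 -11 15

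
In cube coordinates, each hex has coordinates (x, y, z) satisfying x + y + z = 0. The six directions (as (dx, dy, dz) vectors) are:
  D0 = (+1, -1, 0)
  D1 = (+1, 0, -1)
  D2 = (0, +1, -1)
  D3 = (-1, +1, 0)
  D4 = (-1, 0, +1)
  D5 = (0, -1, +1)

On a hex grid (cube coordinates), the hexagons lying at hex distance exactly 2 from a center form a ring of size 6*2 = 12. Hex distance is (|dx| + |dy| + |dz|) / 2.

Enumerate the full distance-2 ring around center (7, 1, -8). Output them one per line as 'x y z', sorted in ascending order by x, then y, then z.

Walk ring at distance 2 from (7, 1, -8):
Start at center + D4*2 = (5, 1, -6)
  hex 0: (5, 1, -6)
  hex 1: (6, 0, -6)
  hex 2: (7, -1, -6)
  hex 3: (8, -1, -7)
  hex 4: (9, -1, -8)
  hex 5: (9, 0, -9)
  hex 6: (9, 1, -10)
  hex 7: (8, 2, -10)
  hex 8: (7, 3, -10)
  hex 9: (6, 3, -9)
  hex 10: (5, 3, -8)
  hex 11: (5, 2, -7)
Sorted: 12 hexes.

Answer: 5 1 -6
5 2 -7
5 3 -8
6 0 -6
6 3 -9
7 -1 -6
7 3 -10
8 -1 -7
8 2 -10
9 -1 -8
9 0 -9
9 1 -10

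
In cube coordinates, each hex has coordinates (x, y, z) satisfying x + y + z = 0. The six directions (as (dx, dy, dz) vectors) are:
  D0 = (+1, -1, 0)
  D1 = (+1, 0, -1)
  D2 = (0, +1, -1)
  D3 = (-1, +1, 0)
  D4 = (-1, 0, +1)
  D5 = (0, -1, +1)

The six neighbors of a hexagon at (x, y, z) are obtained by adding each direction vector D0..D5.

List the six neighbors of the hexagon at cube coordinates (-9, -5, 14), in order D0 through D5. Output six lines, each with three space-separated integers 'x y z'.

Answer: -8 -6 14
-8 -5 13
-9 -4 13
-10 -4 14
-10 -5 15
-9 -6 15

Derivation:
Center: (-9, -5, 14). Add each direction:
  D0: (-9, -5, 14) + (1, -1, 0) = (-8, -6, 14)
  D1: (-9, -5, 14) + (1, 0, -1) = (-8, -5, 13)
  D2: (-9, -5, 14) + (0, 1, -1) = (-9, -4, 13)
  D3: (-9, -5, 14) + (-1, 1, 0) = (-10, -4, 14)
  D4: (-9, -5, 14) + (-1, 0, 1) = (-10, -5, 15)
  D5: (-9, -5, 14) + (0, -1, 1) = (-9, -6, 15)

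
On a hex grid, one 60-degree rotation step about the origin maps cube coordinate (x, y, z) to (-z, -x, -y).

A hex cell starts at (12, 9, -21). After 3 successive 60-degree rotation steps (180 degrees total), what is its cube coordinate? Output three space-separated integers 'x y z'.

Answer: -12 -9 21

Derivation:
Start: (12, 9, -21)
Step 1: (12, 9, -21) -> (-(-21), -(12), -(9)) = (21, -12, -9)
Step 2: (21, -12, -9) -> (-(-9), -(21), -(-12)) = (9, -21, 12)
Step 3: (9, -21, 12) -> (-(12), -(9), -(-21)) = (-12, -9, 21)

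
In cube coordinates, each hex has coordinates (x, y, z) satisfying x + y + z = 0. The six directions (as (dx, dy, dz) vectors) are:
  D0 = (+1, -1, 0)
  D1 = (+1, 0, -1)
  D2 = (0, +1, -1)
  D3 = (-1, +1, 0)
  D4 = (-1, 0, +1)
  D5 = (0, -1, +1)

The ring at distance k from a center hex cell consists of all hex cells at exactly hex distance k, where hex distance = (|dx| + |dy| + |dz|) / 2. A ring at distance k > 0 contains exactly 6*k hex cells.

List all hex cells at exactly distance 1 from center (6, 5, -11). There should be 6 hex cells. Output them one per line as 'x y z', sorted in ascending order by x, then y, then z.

Walk ring at distance 1 from (6, 5, -11):
Start at center + D4*1 = (5, 5, -10)
  hex 0: (5, 5, -10)
  hex 1: (6, 4, -10)
  hex 2: (7, 4, -11)
  hex 3: (7, 5, -12)
  hex 4: (6, 6, -12)
  hex 5: (5, 6, -11)
Sorted: 6 hexes.

Answer: 5 5 -10
5 6 -11
6 4 -10
6 6 -12
7 4 -11
7 5 -12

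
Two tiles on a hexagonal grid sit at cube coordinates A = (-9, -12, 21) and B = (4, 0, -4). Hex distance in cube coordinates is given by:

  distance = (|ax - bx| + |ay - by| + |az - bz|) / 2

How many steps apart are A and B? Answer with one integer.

|ax - bx| = |-9 - 4| = 13
|ay - by| = |-12 - 0| = 12
|az - bz| = |21 - (-4)| = 25
distance = (13 + 12 + 25) / 2 = 50 / 2 = 25

Answer: 25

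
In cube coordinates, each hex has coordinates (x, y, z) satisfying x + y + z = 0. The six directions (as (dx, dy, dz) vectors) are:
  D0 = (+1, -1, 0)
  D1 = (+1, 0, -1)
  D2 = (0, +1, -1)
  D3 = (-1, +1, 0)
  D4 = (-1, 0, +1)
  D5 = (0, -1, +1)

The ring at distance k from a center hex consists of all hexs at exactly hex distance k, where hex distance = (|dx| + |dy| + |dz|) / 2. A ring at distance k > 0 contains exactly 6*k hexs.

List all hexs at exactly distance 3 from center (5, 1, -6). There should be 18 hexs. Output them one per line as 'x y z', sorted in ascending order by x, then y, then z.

Walk ring at distance 3 from (5, 1, -6):
Start at center + D4*3 = (2, 1, -3)
  hex 0: (2, 1, -3)
  hex 1: (3, 0, -3)
  hex 2: (4, -1, -3)
  hex 3: (5, -2, -3)
  hex 4: (6, -2, -4)
  hex 5: (7, -2, -5)
  hex 6: (8, -2, -6)
  hex 7: (8, -1, -7)
  hex 8: (8, 0, -8)
  hex 9: (8, 1, -9)
  hex 10: (7, 2, -9)
  hex 11: (6, 3, -9)
  hex 12: (5, 4, -9)
  hex 13: (4, 4, -8)
  hex 14: (3, 4, -7)
  hex 15: (2, 4, -6)
  hex 16: (2, 3, -5)
  hex 17: (2, 2, -4)
Sorted: 18 hexes.

Answer: 2 1 -3
2 2 -4
2 3 -5
2 4 -6
3 0 -3
3 4 -7
4 -1 -3
4 4 -8
5 -2 -3
5 4 -9
6 -2 -4
6 3 -9
7 -2 -5
7 2 -9
8 -2 -6
8 -1 -7
8 0 -8
8 1 -9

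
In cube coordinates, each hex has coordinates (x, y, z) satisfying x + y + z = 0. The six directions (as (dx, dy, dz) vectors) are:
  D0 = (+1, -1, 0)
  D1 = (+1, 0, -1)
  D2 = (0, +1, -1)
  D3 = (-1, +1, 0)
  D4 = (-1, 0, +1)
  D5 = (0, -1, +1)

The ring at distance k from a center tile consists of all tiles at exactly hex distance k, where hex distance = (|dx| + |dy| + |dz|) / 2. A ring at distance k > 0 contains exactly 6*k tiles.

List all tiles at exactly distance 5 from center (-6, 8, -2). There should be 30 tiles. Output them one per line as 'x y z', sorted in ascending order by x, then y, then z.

Walk ring at distance 5 from (-6, 8, -2):
Start at center + D4*5 = (-11, 8, 3)
  hex 0: (-11, 8, 3)
  hex 1: (-10, 7, 3)
  hex 2: (-9, 6, 3)
  hex 3: (-8, 5, 3)
  hex 4: (-7, 4, 3)
  hex 5: (-6, 3, 3)
  hex 6: (-5, 3, 2)
  hex 7: (-4, 3, 1)
  hex 8: (-3, 3, 0)
  hex 9: (-2, 3, -1)
  hex 10: (-1, 3, -2)
  hex 11: (-1, 4, -3)
  hex 12: (-1, 5, -4)
  hex 13: (-1, 6, -5)
  hex 14: (-1, 7, -6)
  hex 15: (-1, 8, -7)
  hex 16: (-2, 9, -7)
  hex 17: (-3, 10, -7)
  hex 18: (-4, 11, -7)
  hex 19: (-5, 12, -7)
  hex 20: (-6, 13, -7)
  hex 21: (-7, 13, -6)
  hex 22: (-8, 13, -5)
  hex 23: (-9, 13, -4)
  hex 24: (-10, 13, -3)
  hex 25: (-11, 13, -2)
  hex 26: (-11, 12, -1)
  hex 27: (-11, 11, 0)
  hex 28: (-11, 10, 1)
  hex 29: (-11, 9, 2)
Sorted: 30 hexes.

Answer: -11 8 3
-11 9 2
-11 10 1
-11 11 0
-11 12 -1
-11 13 -2
-10 7 3
-10 13 -3
-9 6 3
-9 13 -4
-8 5 3
-8 13 -5
-7 4 3
-7 13 -6
-6 3 3
-6 13 -7
-5 3 2
-5 12 -7
-4 3 1
-4 11 -7
-3 3 0
-3 10 -7
-2 3 -1
-2 9 -7
-1 3 -2
-1 4 -3
-1 5 -4
-1 6 -5
-1 7 -6
-1 8 -7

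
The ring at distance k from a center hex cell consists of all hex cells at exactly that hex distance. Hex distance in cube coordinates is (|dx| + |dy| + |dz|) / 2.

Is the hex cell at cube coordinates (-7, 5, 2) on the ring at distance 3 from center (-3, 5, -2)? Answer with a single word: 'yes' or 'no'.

|px - cx| = |-7 - (-3)| = 4
|py - cy| = |5 - 5| = 0
|pz - cz| = |2 - (-2)| = 4
distance = (4+0+4)/2 = 8/2 = 4
radius = 3; distance != radius -> no

Answer: no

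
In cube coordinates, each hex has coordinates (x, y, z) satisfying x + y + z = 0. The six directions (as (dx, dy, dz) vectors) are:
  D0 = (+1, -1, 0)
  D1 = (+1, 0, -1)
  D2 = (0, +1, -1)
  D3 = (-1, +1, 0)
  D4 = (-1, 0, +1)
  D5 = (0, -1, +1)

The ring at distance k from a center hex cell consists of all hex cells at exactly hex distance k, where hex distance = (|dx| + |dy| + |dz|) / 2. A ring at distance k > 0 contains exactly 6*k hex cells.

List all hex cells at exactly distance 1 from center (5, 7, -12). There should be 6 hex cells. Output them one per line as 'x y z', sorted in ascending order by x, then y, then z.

Answer: 4 7 -11
4 8 -12
5 6 -11
5 8 -13
6 6 -12
6 7 -13

Derivation:
Walk ring at distance 1 from (5, 7, -12):
Start at center + D4*1 = (4, 7, -11)
  hex 0: (4, 7, -11)
  hex 1: (5, 6, -11)
  hex 2: (6, 6, -12)
  hex 3: (6, 7, -13)
  hex 4: (5, 8, -13)
  hex 5: (4, 8, -12)
Sorted: 6 hexes.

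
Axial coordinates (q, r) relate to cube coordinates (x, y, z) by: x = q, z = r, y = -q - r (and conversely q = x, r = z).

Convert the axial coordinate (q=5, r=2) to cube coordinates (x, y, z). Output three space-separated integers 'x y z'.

Answer: 5 -7 2

Derivation:
x = q = 5
z = r = 2
y = -x - z = -(5) - (2) = -7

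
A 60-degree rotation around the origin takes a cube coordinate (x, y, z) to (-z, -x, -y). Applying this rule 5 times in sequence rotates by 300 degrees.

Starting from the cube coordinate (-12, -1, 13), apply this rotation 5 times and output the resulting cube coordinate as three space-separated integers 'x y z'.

Start: (-12, -1, 13)
Step 1: (-12, -1, 13) -> (-(13), -(-12), -(-1)) = (-13, 12, 1)
Step 2: (-13, 12, 1) -> (-(1), -(-13), -(12)) = (-1, 13, -12)
Step 3: (-1, 13, -12) -> (-(-12), -(-1), -(13)) = (12, 1, -13)
Step 4: (12, 1, -13) -> (-(-13), -(12), -(1)) = (13, -12, -1)
Step 5: (13, -12, -1) -> (-(-1), -(13), -(-12)) = (1, -13, 12)

Answer: 1 -13 12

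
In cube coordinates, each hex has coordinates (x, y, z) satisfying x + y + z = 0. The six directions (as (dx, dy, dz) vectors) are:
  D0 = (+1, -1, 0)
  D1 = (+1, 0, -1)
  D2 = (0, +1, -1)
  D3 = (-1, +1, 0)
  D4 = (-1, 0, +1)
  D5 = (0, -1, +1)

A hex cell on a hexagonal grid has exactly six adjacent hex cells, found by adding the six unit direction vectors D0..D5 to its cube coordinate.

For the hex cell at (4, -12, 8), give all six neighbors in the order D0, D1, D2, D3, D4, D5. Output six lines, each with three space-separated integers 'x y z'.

Answer: 5 -13 8
5 -12 7
4 -11 7
3 -11 8
3 -12 9
4 -13 9

Derivation:
Center: (4, -12, 8). Add each direction:
  D0: (4, -12, 8) + (1, -1, 0) = (5, -13, 8)
  D1: (4, -12, 8) + (1, 0, -1) = (5, -12, 7)
  D2: (4, -12, 8) + (0, 1, -1) = (4, -11, 7)
  D3: (4, -12, 8) + (-1, 1, 0) = (3, -11, 8)
  D4: (4, -12, 8) + (-1, 0, 1) = (3, -12, 9)
  D5: (4, -12, 8) + (0, -1, 1) = (4, -13, 9)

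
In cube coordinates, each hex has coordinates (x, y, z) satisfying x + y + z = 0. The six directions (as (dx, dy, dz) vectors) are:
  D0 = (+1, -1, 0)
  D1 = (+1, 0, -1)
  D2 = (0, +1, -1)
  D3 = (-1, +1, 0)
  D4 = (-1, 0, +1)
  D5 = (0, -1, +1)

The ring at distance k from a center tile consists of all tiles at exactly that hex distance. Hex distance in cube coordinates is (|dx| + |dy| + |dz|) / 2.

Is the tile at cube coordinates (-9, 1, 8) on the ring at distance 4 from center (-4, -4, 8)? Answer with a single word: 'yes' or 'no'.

|px - cx| = |-9 - (-4)| = 5
|py - cy| = |1 - (-4)| = 5
|pz - cz| = |8 - 8| = 0
distance = (5+5+0)/2 = 10/2 = 5
radius = 4; distance != radius -> no

Answer: no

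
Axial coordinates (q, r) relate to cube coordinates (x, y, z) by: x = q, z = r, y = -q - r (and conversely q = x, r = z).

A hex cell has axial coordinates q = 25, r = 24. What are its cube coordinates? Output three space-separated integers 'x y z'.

Answer: 25 -49 24

Derivation:
x = q = 25
z = r = 24
y = -x - z = -(25) - (24) = -49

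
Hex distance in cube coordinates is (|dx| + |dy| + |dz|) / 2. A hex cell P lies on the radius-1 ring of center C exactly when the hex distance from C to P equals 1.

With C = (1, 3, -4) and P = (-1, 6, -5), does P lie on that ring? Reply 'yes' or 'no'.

Answer: no

Derivation:
|px - cx| = |-1 - 1| = 2
|py - cy| = |6 - 3| = 3
|pz - cz| = |-5 - (-4)| = 1
distance = (2+3+1)/2 = 6/2 = 3
radius = 1; distance != radius -> no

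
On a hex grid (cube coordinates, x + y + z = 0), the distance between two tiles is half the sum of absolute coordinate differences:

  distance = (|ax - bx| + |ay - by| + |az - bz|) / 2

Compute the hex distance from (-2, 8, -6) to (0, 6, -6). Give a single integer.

|ax - bx| = |-2 - 0| = 2
|ay - by| = |8 - 6| = 2
|az - bz| = |-6 - (-6)| = 0
distance = (2 + 2 + 0) / 2 = 4 / 2 = 2

Answer: 2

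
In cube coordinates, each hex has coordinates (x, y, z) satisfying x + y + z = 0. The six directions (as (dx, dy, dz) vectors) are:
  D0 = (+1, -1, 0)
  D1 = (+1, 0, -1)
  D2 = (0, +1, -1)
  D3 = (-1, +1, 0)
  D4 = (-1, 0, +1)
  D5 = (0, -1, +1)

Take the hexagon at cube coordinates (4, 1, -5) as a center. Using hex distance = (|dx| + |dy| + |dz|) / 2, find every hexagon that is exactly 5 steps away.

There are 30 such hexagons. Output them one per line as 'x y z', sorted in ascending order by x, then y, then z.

Answer: -1 1 0
-1 2 -1
-1 3 -2
-1 4 -3
-1 5 -4
-1 6 -5
0 0 0
0 6 -6
1 -1 0
1 6 -7
2 -2 0
2 6 -8
3 -3 0
3 6 -9
4 -4 0
4 6 -10
5 -4 -1
5 5 -10
6 -4 -2
6 4 -10
7 -4 -3
7 3 -10
8 -4 -4
8 2 -10
9 -4 -5
9 -3 -6
9 -2 -7
9 -1 -8
9 0 -9
9 1 -10

Derivation:
Walk ring at distance 5 from (4, 1, -5):
Start at center + D4*5 = (-1, 1, 0)
  hex 0: (-1, 1, 0)
  hex 1: (0, 0, 0)
  hex 2: (1, -1, 0)
  hex 3: (2, -2, 0)
  hex 4: (3, -3, 0)
  hex 5: (4, -4, 0)
  hex 6: (5, -4, -1)
  hex 7: (6, -4, -2)
  hex 8: (7, -4, -3)
  hex 9: (8, -4, -4)
  hex 10: (9, -4, -5)
  hex 11: (9, -3, -6)
  hex 12: (9, -2, -7)
  hex 13: (9, -1, -8)
  hex 14: (9, 0, -9)
  hex 15: (9, 1, -10)
  hex 16: (8, 2, -10)
  hex 17: (7, 3, -10)
  hex 18: (6, 4, -10)
  hex 19: (5, 5, -10)
  hex 20: (4, 6, -10)
  hex 21: (3, 6, -9)
  hex 22: (2, 6, -8)
  hex 23: (1, 6, -7)
  hex 24: (0, 6, -6)
  hex 25: (-1, 6, -5)
  hex 26: (-1, 5, -4)
  hex 27: (-1, 4, -3)
  hex 28: (-1, 3, -2)
  hex 29: (-1, 2, -1)
Sorted: 30 hexes.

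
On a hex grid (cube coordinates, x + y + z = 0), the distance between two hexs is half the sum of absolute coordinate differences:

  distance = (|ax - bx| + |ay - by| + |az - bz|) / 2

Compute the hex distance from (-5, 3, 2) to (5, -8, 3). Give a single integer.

Answer: 11

Derivation:
|ax - bx| = |-5 - 5| = 10
|ay - by| = |3 - (-8)| = 11
|az - bz| = |2 - 3| = 1
distance = (10 + 11 + 1) / 2 = 22 / 2 = 11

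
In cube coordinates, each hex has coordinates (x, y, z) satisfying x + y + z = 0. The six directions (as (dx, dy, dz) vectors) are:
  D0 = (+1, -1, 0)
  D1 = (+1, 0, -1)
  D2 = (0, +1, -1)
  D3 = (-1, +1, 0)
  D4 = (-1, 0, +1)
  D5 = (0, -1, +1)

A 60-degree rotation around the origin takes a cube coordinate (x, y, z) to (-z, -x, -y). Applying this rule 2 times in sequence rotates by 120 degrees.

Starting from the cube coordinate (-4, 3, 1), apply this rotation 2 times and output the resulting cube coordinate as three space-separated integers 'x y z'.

Start: (-4, 3, 1)
Step 1: (-4, 3, 1) -> (-(1), -(-4), -(3)) = (-1, 4, -3)
Step 2: (-1, 4, -3) -> (-(-3), -(-1), -(4)) = (3, 1, -4)

Answer: 3 1 -4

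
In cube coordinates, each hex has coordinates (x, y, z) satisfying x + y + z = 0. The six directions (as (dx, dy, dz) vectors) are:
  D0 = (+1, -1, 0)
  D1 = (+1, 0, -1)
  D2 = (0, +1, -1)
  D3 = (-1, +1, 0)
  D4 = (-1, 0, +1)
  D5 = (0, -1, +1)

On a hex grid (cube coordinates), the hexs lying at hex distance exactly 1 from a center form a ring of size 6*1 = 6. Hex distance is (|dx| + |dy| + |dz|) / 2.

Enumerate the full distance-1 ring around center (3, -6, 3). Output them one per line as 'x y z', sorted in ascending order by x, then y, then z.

Answer: 2 -6 4
2 -5 3
3 -7 4
3 -5 2
4 -7 3
4 -6 2

Derivation:
Walk ring at distance 1 from (3, -6, 3):
Start at center + D4*1 = (2, -6, 4)
  hex 0: (2, -6, 4)
  hex 1: (3, -7, 4)
  hex 2: (4, -7, 3)
  hex 3: (4, -6, 2)
  hex 4: (3, -5, 2)
  hex 5: (2, -5, 3)
Sorted: 6 hexes.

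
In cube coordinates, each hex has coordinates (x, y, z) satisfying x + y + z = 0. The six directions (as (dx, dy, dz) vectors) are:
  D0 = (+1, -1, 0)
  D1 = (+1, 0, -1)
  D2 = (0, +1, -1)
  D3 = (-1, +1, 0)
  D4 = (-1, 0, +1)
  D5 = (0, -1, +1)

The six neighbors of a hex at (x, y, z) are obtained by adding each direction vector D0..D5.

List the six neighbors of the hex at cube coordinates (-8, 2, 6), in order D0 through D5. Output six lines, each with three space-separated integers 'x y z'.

Answer: -7 1 6
-7 2 5
-8 3 5
-9 3 6
-9 2 7
-8 1 7

Derivation:
Center: (-8, 2, 6). Add each direction:
  D0: (-8, 2, 6) + (1, -1, 0) = (-7, 1, 6)
  D1: (-8, 2, 6) + (1, 0, -1) = (-7, 2, 5)
  D2: (-8, 2, 6) + (0, 1, -1) = (-8, 3, 5)
  D3: (-8, 2, 6) + (-1, 1, 0) = (-9, 3, 6)
  D4: (-8, 2, 6) + (-1, 0, 1) = (-9, 2, 7)
  D5: (-8, 2, 6) + (0, -1, 1) = (-8, 1, 7)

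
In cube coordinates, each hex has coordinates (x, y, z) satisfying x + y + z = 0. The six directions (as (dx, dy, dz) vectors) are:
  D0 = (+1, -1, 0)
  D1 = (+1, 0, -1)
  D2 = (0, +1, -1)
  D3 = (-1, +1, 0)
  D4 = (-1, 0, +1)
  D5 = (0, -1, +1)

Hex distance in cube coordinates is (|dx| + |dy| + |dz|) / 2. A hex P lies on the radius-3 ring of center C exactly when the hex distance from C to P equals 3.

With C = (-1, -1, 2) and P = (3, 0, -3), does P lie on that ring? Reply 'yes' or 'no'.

Answer: no

Derivation:
|px - cx| = |3 - (-1)| = 4
|py - cy| = |0 - (-1)| = 1
|pz - cz| = |-3 - 2| = 5
distance = (4+1+5)/2 = 10/2 = 5
radius = 3; distance != radius -> no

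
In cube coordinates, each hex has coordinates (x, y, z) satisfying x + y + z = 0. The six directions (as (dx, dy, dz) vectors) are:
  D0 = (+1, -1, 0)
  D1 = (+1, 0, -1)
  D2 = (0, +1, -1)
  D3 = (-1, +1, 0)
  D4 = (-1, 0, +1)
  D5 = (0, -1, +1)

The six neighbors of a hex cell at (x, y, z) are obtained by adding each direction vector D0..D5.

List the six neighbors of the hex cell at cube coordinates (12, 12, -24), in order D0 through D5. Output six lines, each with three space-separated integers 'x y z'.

Center: (12, 12, -24). Add each direction:
  D0: (12, 12, -24) + (1, -1, 0) = (13, 11, -24)
  D1: (12, 12, -24) + (1, 0, -1) = (13, 12, -25)
  D2: (12, 12, -24) + (0, 1, -1) = (12, 13, -25)
  D3: (12, 12, -24) + (-1, 1, 0) = (11, 13, -24)
  D4: (12, 12, -24) + (-1, 0, 1) = (11, 12, -23)
  D5: (12, 12, -24) + (0, -1, 1) = (12, 11, -23)

Answer: 13 11 -24
13 12 -25
12 13 -25
11 13 -24
11 12 -23
12 11 -23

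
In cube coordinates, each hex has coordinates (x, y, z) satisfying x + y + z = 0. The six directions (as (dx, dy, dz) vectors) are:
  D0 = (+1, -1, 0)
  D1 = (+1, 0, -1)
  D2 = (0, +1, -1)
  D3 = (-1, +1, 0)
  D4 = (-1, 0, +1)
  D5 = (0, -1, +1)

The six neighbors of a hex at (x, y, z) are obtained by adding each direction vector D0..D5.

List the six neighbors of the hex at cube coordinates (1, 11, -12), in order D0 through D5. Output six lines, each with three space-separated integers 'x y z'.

Center: (1, 11, -12). Add each direction:
  D0: (1, 11, -12) + (1, -1, 0) = (2, 10, -12)
  D1: (1, 11, -12) + (1, 0, -1) = (2, 11, -13)
  D2: (1, 11, -12) + (0, 1, -1) = (1, 12, -13)
  D3: (1, 11, -12) + (-1, 1, 0) = (0, 12, -12)
  D4: (1, 11, -12) + (-1, 0, 1) = (0, 11, -11)
  D5: (1, 11, -12) + (0, -1, 1) = (1, 10, -11)

Answer: 2 10 -12
2 11 -13
1 12 -13
0 12 -12
0 11 -11
1 10 -11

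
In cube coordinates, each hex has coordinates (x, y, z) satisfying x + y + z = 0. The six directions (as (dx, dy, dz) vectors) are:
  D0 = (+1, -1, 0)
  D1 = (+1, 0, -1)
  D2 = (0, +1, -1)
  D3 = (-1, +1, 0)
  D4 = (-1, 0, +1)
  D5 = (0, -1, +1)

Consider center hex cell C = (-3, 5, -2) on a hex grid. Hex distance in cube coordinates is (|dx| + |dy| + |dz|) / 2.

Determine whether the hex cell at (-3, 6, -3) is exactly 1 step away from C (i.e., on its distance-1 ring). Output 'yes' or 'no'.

|px - cx| = |-3 - (-3)| = 0
|py - cy| = |6 - 5| = 1
|pz - cz| = |-3 - (-2)| = 1
distance = (0+1+1)/2 = 2/2 = 1
radius = 1; distance == radius -> yes

Answer: yes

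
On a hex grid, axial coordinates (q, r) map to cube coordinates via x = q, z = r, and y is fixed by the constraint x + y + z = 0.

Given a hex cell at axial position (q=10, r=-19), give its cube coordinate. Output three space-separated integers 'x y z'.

Answer: 10 9 -19

Derivation:
x = q = 10
z = r = -19
y = -x - z = -(10) - (-19) = 9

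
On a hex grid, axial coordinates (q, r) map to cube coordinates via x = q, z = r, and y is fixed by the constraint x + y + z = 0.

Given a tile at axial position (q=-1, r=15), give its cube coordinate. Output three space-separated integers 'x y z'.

Answer: -1 -14 15

Derivation:
x = q = -1
z = r = 15
y = -x - z = -(-1) - (15) = -14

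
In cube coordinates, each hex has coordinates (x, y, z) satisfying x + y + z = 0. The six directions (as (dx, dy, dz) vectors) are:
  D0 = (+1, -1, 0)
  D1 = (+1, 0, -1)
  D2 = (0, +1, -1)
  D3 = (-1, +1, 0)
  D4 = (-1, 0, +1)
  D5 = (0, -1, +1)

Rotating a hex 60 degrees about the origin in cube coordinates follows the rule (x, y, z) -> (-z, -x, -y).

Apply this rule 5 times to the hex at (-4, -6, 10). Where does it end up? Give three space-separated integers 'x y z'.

Answer: 6 -10 4

Derivation:
Start: (-4, -6, 10)
Step 1: (-4, -6, 10) -> (-(10), -(-4), -(-6)) = (-10, 4, 6)
Step 2: (-10, 4, 6) -> (-(6), -(-10), -(4)) = (-6, 10, -4)
Step 3: (-6, 10, -4) -> (-(-4), -(-6), -(10)) = (4, 6, -10)
Step 4: (4, 6, -10) -> (-(-10), -(4), -(6)) = (10, -4, -6)
Step 5: (10, -4, -6) -> (-(-6), -(10), -(-4)) = (6, -10, 4)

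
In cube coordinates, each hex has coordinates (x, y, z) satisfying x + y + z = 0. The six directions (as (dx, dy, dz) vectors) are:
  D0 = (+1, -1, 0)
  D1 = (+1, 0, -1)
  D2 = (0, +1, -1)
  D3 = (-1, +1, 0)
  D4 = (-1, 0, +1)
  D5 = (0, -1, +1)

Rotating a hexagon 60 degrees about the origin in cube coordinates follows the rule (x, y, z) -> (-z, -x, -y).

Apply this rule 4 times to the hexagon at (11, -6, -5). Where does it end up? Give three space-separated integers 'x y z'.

Answer: -5 11 -6

Derivation:
Start: (11, -6, -5)
Step 1: (11, -6, -5) -> (-(-5), -(11), -(-6)) = (5, -11, 6)
Step 2: (5, -11, 6) -> (-(6), -(5), -(-11)) = (-6, -5, 11)
Step 3: (-6, -5, 11) -> (-(11), -(-6), -(-5)) = (-11, 6, 5)
Step 4: (-11, 6, 5) -> (-(5), -(-11), -(6)) = (-5, 11, -6)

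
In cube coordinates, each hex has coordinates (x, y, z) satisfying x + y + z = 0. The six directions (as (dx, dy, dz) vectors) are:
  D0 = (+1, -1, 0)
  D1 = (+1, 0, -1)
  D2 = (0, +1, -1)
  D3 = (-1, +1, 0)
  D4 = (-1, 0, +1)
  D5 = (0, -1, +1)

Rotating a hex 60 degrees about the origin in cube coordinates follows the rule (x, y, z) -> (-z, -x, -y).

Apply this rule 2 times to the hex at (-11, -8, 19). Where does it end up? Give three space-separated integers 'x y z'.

Start: (-11, -8, 19)
Step 1: (-11, -8, 19) -> (-(19), -(-11), -(-8)) = (-19, 11, 8)
Step 2: (-19, 11, 8) -> (-(8), -(-19), -(11)) = (-8, 19, -11)

Answer: -8 19 -11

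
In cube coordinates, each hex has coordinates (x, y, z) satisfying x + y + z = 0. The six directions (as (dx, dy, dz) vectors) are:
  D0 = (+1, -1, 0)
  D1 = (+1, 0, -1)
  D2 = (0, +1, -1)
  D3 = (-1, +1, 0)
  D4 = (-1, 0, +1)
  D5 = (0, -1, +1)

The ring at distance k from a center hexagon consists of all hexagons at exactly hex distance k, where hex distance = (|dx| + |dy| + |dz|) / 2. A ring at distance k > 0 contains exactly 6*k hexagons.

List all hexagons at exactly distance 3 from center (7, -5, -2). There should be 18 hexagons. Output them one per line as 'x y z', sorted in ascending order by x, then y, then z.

Walk ring at distance 3 from (7, -5, -2):
Start at center + D4*3 = (4, -5, 1)
  hex 0: (4, -5, 1)
  hex 1: (5, -6, 1)
  hex 2: (6, -7, 1)
  hex 3: (7, -8, 1)
  hex 4: (8, -8, 0)
  hex 5: (9, -8, -1)
  hex 6: (10, -8, -2)
  hex 7: (10, -7, -3)
  hex 8: (10, -6, -4)
  hex 9: (10, -5, -5)
  hex 10: (9, -4, -5)
  hex 11: (8, -3, -5)
  hex 12: (7, -2, -5)
  hex 13: (6, -2, -4)
  hex 14: (5, -2, -3)
  hex 15: (4, -2, -2)
  hex 16: (4, -3, -1)
  hex 17: (4, -4, 0)
Sorted: 18 hexes.

Answer: 4 -5 1
4 -4 0
4 -3 -1
4 -2 -2
5 -6 1
5 -2 -3
6 -7 1
6 -2 -4
7 -8 1
7 -2 -5
8 -8 0
8 -3 -5
9 -8 -1
9 -4 -5
10 -8 -2
10 -7 -3
10 -6 -4
10 -5 -5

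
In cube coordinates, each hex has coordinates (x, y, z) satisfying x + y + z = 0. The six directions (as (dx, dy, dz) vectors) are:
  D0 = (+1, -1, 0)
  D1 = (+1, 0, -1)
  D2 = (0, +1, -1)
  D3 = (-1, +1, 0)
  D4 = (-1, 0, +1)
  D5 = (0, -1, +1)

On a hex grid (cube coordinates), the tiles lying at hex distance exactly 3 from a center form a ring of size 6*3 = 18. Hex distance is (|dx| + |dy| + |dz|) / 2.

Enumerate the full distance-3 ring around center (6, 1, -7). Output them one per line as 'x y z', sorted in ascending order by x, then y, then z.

Answer: 3 1 -4
3 2 -5
3 3 -6
3 4 -7
4 0 -4
4 4 -8
5 -1 -4
5 4 -9
6 -2 -4
6 4 -10
7 -2 -5
7 3 -10
8 -2 -6
8 2 -10
9 -2 -7
9 -1 -8
9 0 -9
9 1 -10

Derivation:
Walk ring at distance 3 from (6, 1, -7):
Start at center + D4*3 = (3, 1, -4)
  hex 0: (3, 1, -4)
  hex 1: (4, 0, -4)
  hex 2: (5, -1, -4)
  hex 3: (6, -2, -4)
  hex 4: (7, -2, -5)
  hex 5: (8, -2, -6)
  hex 6: (9, -2, -7)
  hex 7: (9, -1, -8)
  hex 8: (9, 0, -9)
  hex 9: (9, 1, -10)
  hex 10: (8, 2, -10)
  hex 11: (7, 3, -10)
  hex 12: (6, 4, -10)
  hex 13: (5, 4, -9)
  hex 14: (4, 4, -8)
  hex 15: (3, 4, -7)
  hex 16: (3, 3, -6)
  hex 17: (3, 2, -5)
Sorted: 18 hexes.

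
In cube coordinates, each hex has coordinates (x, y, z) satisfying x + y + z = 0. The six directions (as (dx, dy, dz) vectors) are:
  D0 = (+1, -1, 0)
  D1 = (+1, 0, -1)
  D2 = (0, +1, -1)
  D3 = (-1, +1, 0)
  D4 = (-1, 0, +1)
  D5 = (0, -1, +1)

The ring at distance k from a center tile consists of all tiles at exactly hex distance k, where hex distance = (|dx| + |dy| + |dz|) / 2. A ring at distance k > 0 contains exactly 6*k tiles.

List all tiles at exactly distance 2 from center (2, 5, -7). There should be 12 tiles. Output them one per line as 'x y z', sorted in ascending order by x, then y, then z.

Walk ring at distance 2 from (2, 5, -7):
Start at center + D4*2 = (0, 5, -5)
  hex 0: (0, 5, -5)
  hex 1: (1, 4, -5)
  hex 2: (2, 3, -5)
  hex 3: (3, 3, -6)
  hex 4: (4, 3, -7)
  hex 5: (4, 4, -8)
  hex 6: (4, 5, -9)
  hex 7: (3, 6, -9)
  hex 8: (2, 7, -9)
  hex 9: (1, 7, -8)
  hex 10: (0, 7, -7)
  hex 11: (0, 6, -6)
Sorted: 12 hexes.

Answer: 0 5 -5
0 6 -6
0 7 -7
1 4 -5
1 7 -8
2 3 -5
2 7 -9
3 3 -6
3 6 -9
4 3 -7
4 4 -8
4 5 -9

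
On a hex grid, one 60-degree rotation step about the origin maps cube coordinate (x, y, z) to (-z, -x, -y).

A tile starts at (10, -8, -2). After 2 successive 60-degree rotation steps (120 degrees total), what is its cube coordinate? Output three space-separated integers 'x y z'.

Start: (10, -8, -2)
Step 1: (10, -8, -2) -> (-(-2), -(10), -(-8)) = (2, -10, 8)
Step 2: (2, -10, 8) -> (-(8), -(2), -(-10)) = (-8, -2, 10)

Answer: -8 -2 10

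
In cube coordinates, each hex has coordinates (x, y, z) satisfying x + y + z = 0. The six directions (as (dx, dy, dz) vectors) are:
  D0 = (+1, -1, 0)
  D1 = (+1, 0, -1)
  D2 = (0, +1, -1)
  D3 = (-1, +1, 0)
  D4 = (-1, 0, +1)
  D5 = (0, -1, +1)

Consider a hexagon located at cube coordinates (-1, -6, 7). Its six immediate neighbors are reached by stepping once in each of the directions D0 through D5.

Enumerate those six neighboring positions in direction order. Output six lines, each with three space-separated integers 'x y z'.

Center: (-1, -6, 7). Add each direction:
  D0: (-1, -6, 7) + (1, -1, 0) = (0, -7, 7)
  D1: (-1, -6, 7) + (1, 0, -1) = (0, -6, 6)
  D2: (-1, -6, 7) + (0, 1, -1) = (-1, -5, 6)
  D3: (-1, -6, 7) + (-1, 1, 0) = (-2, -5, 7)
  D4: (-1, -6, 7) + (-1, 0, 1) = (-2, -6, 8)
  D5: (-1, -6, 7) + (0, -1, 1) = (-1, -7, 8)

Answer: 0 -7 7
0 -6 6
-1 -5 6
-2 -5 7
-2 -6 8
-1 -7 8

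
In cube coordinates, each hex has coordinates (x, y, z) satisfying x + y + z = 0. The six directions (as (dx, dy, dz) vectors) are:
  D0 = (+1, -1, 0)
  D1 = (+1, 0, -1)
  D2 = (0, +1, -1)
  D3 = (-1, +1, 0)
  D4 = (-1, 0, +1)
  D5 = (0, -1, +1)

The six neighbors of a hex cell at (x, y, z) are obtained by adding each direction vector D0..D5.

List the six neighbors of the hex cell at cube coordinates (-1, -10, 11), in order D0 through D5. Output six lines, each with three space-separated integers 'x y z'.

Answer: 0 -11 11
0 -10 10
-1 -9 10
-2 -9 11
-2 -10 12
-1 -11 12

Derivation:
Center: (-1, -10, 11). Add each direction:
  D0: (-1, -10, 11) + (1, -1, 0) = (0, -11, 11)
  D1: (-1, -10, 11) + (1, 0, -1) = (0, -10, 10)
  D2: (-1, -10, 11) + (0, 1, -1) = (-1, -9, 10)
  D3: (-1, -10, 11) + (-1, 1, 0) = (-2, -9, 11)
  D4: (-1, -10, 11) + (-1, 0, 1) = (-2, -10, 12)
  D5: (-1, -10, 11) + (0, -1, 1) = (-1, -11, 12)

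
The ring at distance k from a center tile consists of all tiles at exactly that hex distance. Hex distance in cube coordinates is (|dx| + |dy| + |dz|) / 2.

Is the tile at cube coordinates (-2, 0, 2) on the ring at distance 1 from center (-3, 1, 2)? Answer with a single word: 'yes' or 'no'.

|px - cx| = |-2 - (-3)| = 1
|py - cy| = |0 - 1| = 1
|pz - cz| = |2 - 2| = 0
distance = (1+1+0)/2 = 2/2 = 1
radius = 1; distance == radius -> yes

Answer: yes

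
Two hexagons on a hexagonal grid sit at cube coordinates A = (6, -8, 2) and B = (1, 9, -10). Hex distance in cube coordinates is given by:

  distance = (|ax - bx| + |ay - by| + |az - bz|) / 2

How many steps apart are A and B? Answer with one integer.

|ax - bx| = |6 - 1| = 5
|ay - by| = |-8 - 9| = 17
|az - bz| = |2 - (-10)| = 12
distance = (5 + 17 + 12) / 2 = 34 / 2 = 17

Answer: 17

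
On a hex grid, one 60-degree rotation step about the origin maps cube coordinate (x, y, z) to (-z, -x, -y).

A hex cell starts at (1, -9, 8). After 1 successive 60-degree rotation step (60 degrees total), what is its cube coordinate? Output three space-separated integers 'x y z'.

Start: (1, -9, 8)
Step 1: (1, -9, 8) -> (-(8), -(1), -(-9)) = (-8, -1, 9)

Answer: -8 -1 9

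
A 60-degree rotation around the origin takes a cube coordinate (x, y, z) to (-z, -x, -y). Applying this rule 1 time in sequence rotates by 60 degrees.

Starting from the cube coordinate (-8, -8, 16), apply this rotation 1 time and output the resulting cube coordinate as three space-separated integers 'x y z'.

Answer: -16 8 8

Derivation:
Start: (-8, -8, 16)
Step 1: (-8, -8, 16) -> (-(16), -(-8), -(-8)) = (-16, 8, 8)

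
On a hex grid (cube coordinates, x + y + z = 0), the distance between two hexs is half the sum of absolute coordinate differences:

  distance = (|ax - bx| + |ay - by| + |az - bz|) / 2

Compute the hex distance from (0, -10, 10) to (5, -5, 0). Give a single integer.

Answer: 10

Derivation:
|ax - bx| = |0 - 5| = 5
|ay - by| = |-10 - (-5)| = 5
|az - bz| = |10 - 0| = 10
distance = (5 + 5 + 10) / 2 = 20 / 2 = 10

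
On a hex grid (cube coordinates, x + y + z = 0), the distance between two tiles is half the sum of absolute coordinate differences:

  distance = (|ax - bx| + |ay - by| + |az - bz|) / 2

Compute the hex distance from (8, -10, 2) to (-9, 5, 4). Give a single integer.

|ax - bx| = |8 - (-9)| = 17
|ay - by| = |-10 - 5| = 15
|az - bz| = |2 - 4| = 2
distance = (17 + 15 + 2) / 2 = 34 / 2 = 17

Answer: 17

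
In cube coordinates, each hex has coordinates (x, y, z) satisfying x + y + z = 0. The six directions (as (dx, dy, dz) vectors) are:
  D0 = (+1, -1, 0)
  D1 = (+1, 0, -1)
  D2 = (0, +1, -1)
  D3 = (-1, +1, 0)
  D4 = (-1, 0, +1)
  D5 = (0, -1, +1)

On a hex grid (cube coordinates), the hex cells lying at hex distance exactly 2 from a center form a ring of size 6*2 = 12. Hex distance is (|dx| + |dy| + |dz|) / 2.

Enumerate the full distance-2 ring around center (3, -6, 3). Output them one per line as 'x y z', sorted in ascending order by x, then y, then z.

Answer: 1 -6 5
1 -5 4
1 -4 3
2 -7 5
2 -4 2
3 -8 5
3 -4 1
4 -8 4
4 -5 1
5 -8 3
5 -7 2
5 -6 1

Derivation:
Walk ring at distance 2 from (3, -6, 3):
Start at center + D4*2 = (1, -6, 5)
  hex 0: (1, -6, 5)
  hex 1: (2, -7, 5)
  hex 2: (3, -8, 5)
  hex 3: (4, -8, 4)
  hex 4: (5, -8, 3)
  hex 5: (5, -7, 2)
  hex 6: (5, -6, 1)
  hex 7: (4, -5, 1)
  hex 8: (3, -4, 1)
  hex 9: (2, -4, 2)
  hex 10: (1, -4, 3)
  hex 11: (1, -5, 4)
Sorted: 12 hexes.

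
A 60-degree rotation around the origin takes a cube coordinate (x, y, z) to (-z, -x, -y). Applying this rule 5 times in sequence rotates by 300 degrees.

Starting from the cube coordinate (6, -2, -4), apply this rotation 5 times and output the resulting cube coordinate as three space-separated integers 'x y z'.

Answer: 2 4 -6

Derivation:
Start: (6, -2, -4)
Step 1: (6, -2, -4) -> (-(-4), -(6), -(-2)) = (4, -6, 2)
Step 2: (4, -6, 2) -> (-(2), -(4), -(-6)) = (-2, -4, 6)
Step 3: (-2, -4, 6) -> (-(6), -(-2), -(-4)) = (-6, 2, 4)
Step 4: (-6, 2, 4) -> (-(4), -(-6), -(2)) = (-4, 6, -2)
Step 5: (-4, 6, -2) -> (-(-2), -(-4), -(6)) = (2, 4, -6)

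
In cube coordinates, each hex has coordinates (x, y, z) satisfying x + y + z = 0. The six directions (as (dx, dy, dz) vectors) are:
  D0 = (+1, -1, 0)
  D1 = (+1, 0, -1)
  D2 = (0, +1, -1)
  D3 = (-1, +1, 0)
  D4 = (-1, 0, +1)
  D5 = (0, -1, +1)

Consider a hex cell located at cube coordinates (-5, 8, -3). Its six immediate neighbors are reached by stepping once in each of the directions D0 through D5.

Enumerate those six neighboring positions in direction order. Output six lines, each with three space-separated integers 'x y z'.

Answer: -4 7 -3
-4 8 -4
-5 9 -4
-6 9 -3
-6 8 -2
-5 7 -2

Derivation:
Center: (-5, 8, -3). Add each direction:
  D0: (-5, 8, -3) + (1, -1, 0) = (-4, 7, -3)
  D1: (-5, 8, -3) + (1, 0, -1) = (-4, 8, -4)
  D2: (-5, 8, -3) + (0, 1, -1) = (-5, 9, -4)
  D3: (-5, 8, -3) + (-1, 1, 0) = (-6, 9, -3)
  D4: (-5, 8, -3) + (-1, 0, 1) = (-6, 8, -2)
  D5: (-5, 8, -3) + (0, -1, 1) = (-5, 7, -2)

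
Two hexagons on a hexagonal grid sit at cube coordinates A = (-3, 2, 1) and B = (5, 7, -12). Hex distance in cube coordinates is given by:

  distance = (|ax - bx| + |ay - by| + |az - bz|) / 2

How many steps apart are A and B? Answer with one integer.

Answer: 13

Derivation:
|ax - bx| = |-3 - 5| = 8
|ay - by| = |2 - 7| = 5
|az - bz| = |1 - (-12)| = 13
distance = (8 + 5 + 13) / 2 = 26 / 2 = 13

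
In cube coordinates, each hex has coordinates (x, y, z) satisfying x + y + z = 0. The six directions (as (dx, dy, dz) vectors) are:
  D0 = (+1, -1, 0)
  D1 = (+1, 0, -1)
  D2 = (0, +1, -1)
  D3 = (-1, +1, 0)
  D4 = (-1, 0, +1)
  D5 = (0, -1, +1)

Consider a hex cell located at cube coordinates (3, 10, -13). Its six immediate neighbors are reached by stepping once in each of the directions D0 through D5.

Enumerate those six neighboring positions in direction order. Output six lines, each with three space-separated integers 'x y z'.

Center: (3, 10, -13). Add each direction:
  D0: (3, 10, -13) + (1, -1, 0) = (4, 9, -13)
  D1: (3, 10, -13) + (1, 0, -1) = (4, 10, -14)
  D2: (3, 10, -13) + (0, 1, -1) = (3, 11, -14)
  D3: (3, 10, -13) + (-1, 1, 0) = (2, 11, -13)
  D4: (3, 10, -13) + (-1, 0, 1) = (2, 10, -12)
  D5: (3, 10, -13) + (0, -1, 1) = (3, 9, -12)

Answer: 4 9 -13
4 10 -14
3 11 -14
2 11 -13
2 10 -12
3 9 -12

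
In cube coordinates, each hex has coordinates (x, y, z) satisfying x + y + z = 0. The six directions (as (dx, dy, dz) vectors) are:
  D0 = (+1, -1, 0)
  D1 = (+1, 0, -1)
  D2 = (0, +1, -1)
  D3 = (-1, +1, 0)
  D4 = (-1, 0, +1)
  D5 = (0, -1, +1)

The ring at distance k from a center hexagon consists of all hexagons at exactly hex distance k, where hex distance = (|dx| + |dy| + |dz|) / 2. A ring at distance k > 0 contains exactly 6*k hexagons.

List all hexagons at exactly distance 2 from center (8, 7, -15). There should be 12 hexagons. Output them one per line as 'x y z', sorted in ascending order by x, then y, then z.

Walk ring at distance 2 from (8, 7, -15):
Start at center + D4*2 = (6, 7, -13)
  hex 0: (6, 7, -13)
  hex 1: (7, 6, -13)
  hex 2: (8, 5, -13)
  hex 3: (9, 5, -14)
  hex 4: (10, 5, -15)
  hex 5: (10, 6, -16)
  hex 6: (10, 7, -17)
  hex 7: (9, 8, -17)
  hex 8: (8, 9, -17)
  hex 9: (7, 9, -16)
  hex 10: (6, 9, -15)
  hex 11: (6, 8, -14)
Sorted: 12 hexes.

Answer: 6 7 -13
6 8 -14
6 9 -15
7 6 -13
7 9 -16
8 5 -13
8 9 -17
9 5 -14
9 8 -17
10 5 -15
10 6 -16
10 7 -17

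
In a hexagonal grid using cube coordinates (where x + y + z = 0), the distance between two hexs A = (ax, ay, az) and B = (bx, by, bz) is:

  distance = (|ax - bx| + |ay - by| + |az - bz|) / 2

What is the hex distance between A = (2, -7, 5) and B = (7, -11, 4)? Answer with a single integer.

Answer: 5

Derivation:
|ax - bx| = |2 - 7| = 5
|ay - by| = |-7 - (-11)| = 4
|az - bz| = |5 - 4| = 1
distance = (5 + 4 + 1) / 2 = 10 / 2 = 5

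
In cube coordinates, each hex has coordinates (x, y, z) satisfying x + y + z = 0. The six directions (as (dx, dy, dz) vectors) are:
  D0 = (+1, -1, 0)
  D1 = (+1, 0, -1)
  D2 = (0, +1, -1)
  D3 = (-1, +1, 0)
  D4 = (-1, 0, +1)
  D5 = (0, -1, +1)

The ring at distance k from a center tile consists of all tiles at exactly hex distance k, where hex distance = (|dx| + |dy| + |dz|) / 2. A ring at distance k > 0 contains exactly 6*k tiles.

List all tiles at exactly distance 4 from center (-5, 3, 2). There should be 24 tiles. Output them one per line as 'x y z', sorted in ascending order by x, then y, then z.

Answer: -9 3 6
-9 4 5
-9 5 4
-9 6 3
-9 7 2
-8 2 6
-8 7 1
-7 1 6
-7 7 0
-6 0 6
-6 7 -1
-5 -1 6
-5 7 -2
-4 -1 5
-4 6 -2
-3 -1 4
-3 5 -2
-2 -1 3
-2 4 -2
-1 -1 2
-1 0 1
-1 1 0
-1 2 -1
-1 3 -2

Derivation:
Walk ring at distance 4 from (-5, 3, 2):
Start at center + D4*4 = (-9, 3, 6)
  hex 0: (-9, 3, 6)
  hex 1: (-8, 2, 6)
  hex 2: (-7, 1, 6)
  hex 3: (-6, 0, 6)
  hex 4: (-5, -1, 6)
  hex 5: (-4, -1, 5)
  hex 6: (-3, -1, 4)
  hex 7: (-2, -1, 3)
  hex 8: (-1, -1, 2)
  hex 9: (-1, 0, 1)
  hex 10: (-1, 1, 0)
  hex 11: (-1, 2, -1)
  hex 12: (-1, 3, -2)
  hex 13: (-2, 4, -2)
  hex 14: (-3, 5, -2)
  hex 15: (-4, 6, -2)
  hex 16: (-5, 7, -2)
  hex 17: (-6, 7, -1)
  hex 18: (-7, 7, 0)
  hex 19: (-8, 7, 1)
  hex 20: (-9, 7, 2)
  hex 21: (-9, 6, 3)
  hex 22: (-9, 5, 4)
  hex 23: (-9, 4, 5)
Sorted: 24 hexes.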